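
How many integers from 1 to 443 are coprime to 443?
442

443 = 443
φ(n) = n × ∏(1 - 1/p) for each prime p dividing n
φ(443) = 443 × (1 - 1/443) = 442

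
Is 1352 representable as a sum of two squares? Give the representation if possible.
14² + 34² (a=14, b=34)

Factorization: 1352 = 2^3 × 13^2
By Fermat: n is sum of two squares iff every prime p ≡ 3 (mod 4) appears to even power.
All primes ≡ 3 (mod 4) appear to even power.
Search a = 0, 1, 2, … for 1352 - a² a perfect square: first hit at a = 14: 1352 - 196 = 1156 = 34².
1352 = 14² + 34² = 196 + 1156 ✓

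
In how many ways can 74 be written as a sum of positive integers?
7089500

p(n) counts ways to write n as a sum of positive integers (order ignored).
Euler's pentagonal recurrence: p(k) = p(k-1) + p(k-2) - p(k-5) - p(k-7) + p(k-12) + p(k-15) - ... (offsets j(3j∓1)/2, signs ++--, p(0)=1, p(<0)=0).
DP table for k = 0..73: p(0)=1, p(1)=1, p(2)=2, p(3)=3, p(4)=5, p(5)=7, p(6)=11, p(7)=15, p(8)=22, p(9)=30, p(10)=42, p(11)=56, p(12)=77, p(13)=101, p(14)=135, p(15)=176, p(16)=231, p(17)=297, p(18)=385, p(19)=490, p(20)=627, p(21)=792, p(22)=1002, p(23)=1255, p(24)=1575, p(25)=1958, p(26)=2436, p(27)=3010, p(28)=3718, p(29)=4565, p(30)=5604, p(31)=6842, p(32)=8349, p(33)=10143, p(34)=12310, p(35)=14883, p(36)=17977, p(37)=21637, p(38)=26015, p(39)=31185, p(40)=37338, p(41)=44583, p(42)=53174, p(43)=63261, p(44)=75175, p(45)=89134, p(46)=105558, p(47)=124754, p(48)=147273, p(49)=173525, p(50)=204226, p(51)=239943, p(52)=281589, p(53)=329931, p(54)=386155, p(55)=451276, p(56)=526823, p(57)=614154, p(58)=715220, p(59)=831820, p(60)=966467, p(61)=1121505, p(62)=1300156, p(63)=1505499, p(64)=1741630, p(65)=2012558, p(66)=2323520, p(67)=2679689, p(68)=3087735, p(69)=3554345, p(70)=4087968, p(71)=4697205, p(72)=5392783, p(73)=6185689.
Final step: p(74) = p(73) + p(72) - p(69) - p(67) + p(62) + p(59) - p(52) - p(48) + p(39) + p(34) - p(23) - p(17) + p(4)
= 6185689 + 5392783 - 3554345 - 2679689 + 1300156 + 831820 - 281589 - 147273 + 31185 + 12310 - 1255 - 297 + 5
= 7089500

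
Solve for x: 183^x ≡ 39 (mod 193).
75

Baby-step giant-step with step n = ⌈√193⌉ = 14.
Baby steps 183^j mod 193 (j:value) for j=0..13: 0:1, 1:183, 2:100, 3:158, 4:157, 5:167, 6:67, 7:102, 8:138, 9:164, 10:97, 11:188, 12:50, 13:79.
Giant-step multiplier: 183^(-14) ≡ 183^(192-14) = 183^178 ≡ 75 (mod 193).
Giant steps γ_i = 39·75^i mod 193: γ_0=39, γ_1=30, γ_2=127, γ_3=68, γ_4=82, γ_5=167 (in table at j=5).
x = i·n + j = 5·14 + 5 = 75.
Check: 183^75 ≡ 39 (mod 193).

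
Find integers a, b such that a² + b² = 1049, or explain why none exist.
5² + 32² (a=5, b=32)

Factorization: 1049 = 1049
By Fermat: n is sum of two squares iff every prime p ≡ 3 (mod 4) appears to even power.
All primes ≡ 3 (mod 4) appear to even power.
Search a = 0, 1, 2, … for 1049 - a² a perfect square: first hit at a = 5: 1049 - 25 = 1024 = 32².
1049 = 5² + 32² = 25 + 1024 ✓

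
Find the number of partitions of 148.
33549419497

p(n) counts ways to write n as a sum of positive integers (order ignored).
Euler's pentagonal recurrence: p(k) = p(k-1) + p(k-2) - p(k-5) - p(k-7) + p(k-12) + p(k-15) - ... (offsets j(3j∓1)/2, signs ++--, p(0)=1, p(<0)=0).
DP table for k = 0..147: p(0)=1, p(1)=1, p(2)=2, p(3)=3, p(4)=5, p(5)=7, p(6)=11, p(7)=15, p(8)=22, p(9)=30, p(10)=42, p(11)=56, p(12)=77, p(13)=101, p(14)=135, p(15)=176, p(16)=231, p(17)=297, p(18)=385, p(19)=490, p(20)=627, p(21)=792, p(22)=1002, p(23)=1255, p(24)=1575, p(25)=1958, p(26)=2436, p(27)=3010, p(28)=3718, p(29)=4565, p(30)=5604, p(31)=6842, p(32)=8349, p(33)=10143, p(34)=12310, p(35)=14883, p(36)=17977, p(37)=21637, p(38)=26015, p(39)=31185, p(40)=37338, p(41)=44583, p(42)=53174, p(43)=63261, p(44)=75175, p(45)=89134, p(46)=105558, p(47)=124754, p(48)=147273, p(49)=173525, p(50)=204226, p(51)=239943, p(52)=281589, p(53)=329931, p(54)=386155, p(55)=451276, p(56)=526823, p(57)=614154, p(58)=715220, p(59)=831820, p(60)=966467, p(61)=1121505, p(62)=1300156, p(63)=1505499, p(64)=1741630, p(65)=2012558, p(66)=2323520, p(67)=2679689, p(68)=3087735, p(69)=3554345, p(70)=4087968, p(71)=4697205, p(72)=5392783, p(73)=6185689, p(74)=7089500, p(75)=8118264, p(76)=9289091, p(77)=10619863, p(78)=12132164, p(79)=13848650, p(80)=15796476, p(81)=18004327, p(82)=20506255, p(83)=23338469, p(84)=26543660, p(85)=30167357, p(86)=34262962, p(87)=38887673, p(88)=44108109, p(89)=49995925, p(90)=56634173, p(91)=64112359, p(92)=72533807, p(93)=82010177, p(94)=92669720, p(95)=104651419, p(96)=118114304, p(97)=133230930, p(98)=150198136, p(99)=169229875, p(100)=190569292, p(101)=214481126, p(102)=241265379, p(103)=271248950, p(104)=304801365, p(105)=342325709, p(106)=384276336, p(107)=431149389, p(108)=483502844, p(109)=541946240, p(110)=607163746, p(111)=679903203, p(112)=761002156, p(113)=851376628, p(114)=952050665, p(115)=1064144451, p(116)=1188908248, p(117)=1327710076, p(118)=1482074143, p(119)=1653668665, p(120)=1844349560, p(121)=2056148051, p(122)=2291320912, p(123)=2552338241, p(124)=2841940500, p(125)=3163127352, p(126)=3519222692, p(127)=3913864295, p(128)=4351078600, p(129)=4835271870, p(130)=5371315400, p(131)=5964539504, p(132)=6620830889, p(133)=7346629512, p(134)=8149040695, p(135)=9035836076, p(136)=10015581680, p(137)=11097645016, p(138)=12292341831, p(139)=13610949895, p(140)=15065878135, p(141)=16670689208, p(142)=18440293320, p(143)=20390982757, p(144)=22540654445, p(145)=24908858009, p(146)=27517052599, p(147)=30388671978.
Final step: p(148) = p(147) + p(146) - p(143) - p(141) + p(136) + p(133) - p(126) - p(122) + p(113) + p(108) - p(97) - p(91) + p(78) + p(71) - p(56) - p(48) + p(31) + p(22) - p(3)
= 30388671978 + 27517052599 - 20390982757 - 16670689208 + 10015581680 + 7346629512 - 3519222692 - 2291320912 + 851376628 + 483502844 - 133230930 - 64112359 + 12132164 + 4697205 - 526823 - 147273 + 6842 + 1002 - 3
= 33549419497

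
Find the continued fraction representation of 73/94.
[0; 1, 3, 2, 10]

Euclidean algorithm steps:
73 = 0 × 94 + 73
94 = 1 × 73 + 21
73 = 3 × 21 + 10
21 = 2 × 10 + 1
10 = 10 × 1 + 0
Continued fraction: [0; 1, 3, 2, 10]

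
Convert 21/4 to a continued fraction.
[5; 4]

Euclidean algorithm steps:
21 = 5 × 4 + 1
4 = 4 × 1 + 0
Continued fraction: [5; 4]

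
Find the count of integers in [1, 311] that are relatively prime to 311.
310

311 = 311
φ(n) = n × ∏(1 - 1/p) for each prime p dividing n
φ(311) = 311 × (1 - 1/311) = 310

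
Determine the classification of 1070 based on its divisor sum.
deficient

Proper divisors of 1070: sum = 1 + 2 + 5 + 10 + 107 + 214 + 535 = 874
Since 874 < 1070, 1070 is deficient.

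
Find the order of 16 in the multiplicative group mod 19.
9

19 is prime, so ord(16) divides φ(19) = 18.
Divisors of 18: 1, 2, 3, 6, 9, 18.
Repeated squaring: 16^1 ≡ 16, 16^2 ≡ 9, 16^4 ≡ 5, 16^8 ≡ 6, 16^16 ≡ 17 (mod 19).
Test 16^d mod 19 for each divisor d in increasing order:
16^1 ≡ 16
16^2 ≡ 9
16^3 = 16^2·16^1 ≡ 11
16^6 = 16^4·16^2 ≡ 7
16^9 = 16^8·16^1 ≡ 1  ← first divisor giving 1
The order is 9.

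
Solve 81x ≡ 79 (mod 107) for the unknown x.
x ≡ 34 (mod 107)

gcd(81, 107) = 1, which divides 79, so solutions exist.
Find 81^(-1) mod 107 by the extended Euclidean algorithm:
107 = 1 × 81 + 26  ⟹  26 = (1)·107 + (-1)·81
81 = 3 × 26 + 3  ⟹  3 = (-3)·107 + (4)·81
26 = 8 × 3 + 2  ⟹  2 = (25)·107 + (-33)·81
3 = 1 × 2 + 1  ⟹  1 = (-28)·107 + (37)·81
So (37)·81 ≡ 1 (mod 107), i.e. 81^(-1) ≡ 37 (mod 107).
x ≡ 37 × 79 = 2923 ≡ 34 (mod 107).
Check: 81 × 34 = 2754 ≡ 79 (mod 107).
Unique solution: x ≡ 34 (mod 107)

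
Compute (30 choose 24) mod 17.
16

Using Lucas' theorem:
Write n=30 and k=24 in base 17:
n in base 17: [1, 13]
k in base 17: [1, 7]
C(30,24) mod 17 = ∏ C(n_i, k_i) mod 17
Digit binomials (mod 17): C(1,1) = 1; C(13,7) = 1716 ≡ 16
Product: 1 × 16 = 16 ≡ 16 (mod 17)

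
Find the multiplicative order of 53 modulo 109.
108

109 is prime, so ord(53) divides φ(109) = 108.
Divisors of 108: 1, 2, 3, 4, 6, 9, 12, 18, 27, 36, 54, 108.
Repeated squaring: 53^1 ≡ 53, 53^2 ≡ 84, 53^4 ≡ 80, 53^8 ≡ 78, 53^16 ≡ 89, 53^32 ≡ 73, 53^64 ≡ 97 (mod 109).
Test 53^d mod 109 for each divisor d in increasing order:
53^1 ≡ 53
53^2 ≡ 84
53^3 = 53^2·53^1 ≡ 92
53^4 ≡ 80
53^6 = 53^4·53^2 ≡ 71
53^9 = 53^8·53^1 ≡ 101
53^12 = 53^8·53^4 ≡ 27
53^18 = 53^16·53^2 ≡ 64
53^27 = 53^16·53^8·53^2·53^1 ≡ 33
53^36 = 53^32·53^4 ≡ 63
53^54 = 53^32·53^16·53^4·53^2 ≡ 108
53^108 = 53^64·53^32·53^8·53^4 ≡ 1  ← first divisor giving 1
The order is 108.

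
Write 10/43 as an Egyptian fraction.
1/5 + 1/31 + 1/3333 + 1/22214445

Greedy algorithm:
10/43: ceiling(43/10) = 5, use 1/5
7/215: ceiling(215/7) = 31, use 1/31
2/6665: ceiling(6665/2) = 3333, use 1/3333
1/22214445: ceiling(22214445/1) = 22214445, use 1/22214445
Result: 10/43 = 1/5 + 1/31 + 1/3333 + 1/22214445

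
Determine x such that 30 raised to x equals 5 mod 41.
34

Baby-step giant-step with step n = ⌈√41⌉ = 7.
Baby steps 30^j mod 41 (j:value) for j=0..6: 0:1, 1:30, 2:39, 3:22, 4:4, 5:38, 6:33.
Giant-step multiplier: 30^(-7) ≡ 30^(40-7) = 30^33 ≡ 7 (mod 41).
Giant steps γ_i = 5·7^i mod 41: γ_0=5, γ_1=35, γ_2=40, γ_3=34, γ_4=33 (in table at j=6).
x = i·n + j = 4·7 + 6 = 34.
Check: 30^34 ≡ 5 (mod 41).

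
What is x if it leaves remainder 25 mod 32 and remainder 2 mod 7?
121

Using Chinese Remainder Theorem:
M = 32 × 7 = 224
M1 = 7, M2 = 32
y1 = 7^(-1) mod 32 = 23
y2 = 32^(-1) mod 7 = 2
x = (25×7×23 + 2×32×2) mod 224 = 121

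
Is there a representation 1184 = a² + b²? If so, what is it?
20² + 28² (a=20, b=28)

Factorization: 1184 = 2^5 × 37
By Fermat: n is sum of two squares iff every prime p ≡ 3 (mod 4) appears to even power.
All primes ≡ 3 (mod 4) appear to even power.
Search a = 0, 1, 2, … for 1184 - a² a perfect square: first hit at a = 20: 1184 - 400 = 784 = 28².
1184 = 20² + 28² = 400 + 784 ✓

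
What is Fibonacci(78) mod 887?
441

Matrix identity: Q^n = [[F_(n+1), F_n], [F_n, F_(n-1)]] with Q = [[1,1],[1,0]].
n = 78 = 1001110₂. Square-and-multiply, entries mod 887:
Q^1 = [[1,1],[1,0]]
Q^2 = (Q^1)² = [[2,1],[1,1]]
Q^4 = (Q^2)² = [[5,3],[3,2]]
Q^9 = (Q^4)²·Q = [[55,34],[34,21]]
Q^19 = (Q^9)²·Q = [[556,633],[633,810]]
Q^39 = (Q^19)²·Q = [[78,225],[225,740]]
Q^78 = (Q^39)² = [[828,441],[441,387]]
F_78 mod 887 = Q^78[0][1] = 441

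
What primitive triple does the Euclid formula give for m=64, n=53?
(1287, 6784, 6905)

Euclid's formula: a = m² - n², b = 2mn, c = m² + n²
m = 64, n = 53
a = 64² - 53² = 4096 - 2809 = 1287
b = 2 × 64 × 53 = 6784
c = 64² + 53² = 4096 + 2809 = 6905
Verification: 1287² + 6784² = 1656369 + 46022656 = 47679025 = 6905² ✓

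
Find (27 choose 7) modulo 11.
0

Using Lucas' theorem:
Write n=27 and k=7 in base 11:
n in base 11: [2, 5]
k in base 11: [0, 7]
C(27,7) mod 11 = ∏ C(n_i, k_i) mod 11
Digit binomials (mod 11): C(2,0) = 1; C(5,7) = 0 (k_i > n_i)
Product: 1 × 0 = 0 ≡ 0 (mod 11)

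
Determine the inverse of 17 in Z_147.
26

gcd(17, 147) = 1, so the inverse exists.
Extended Euclidean algorithm on (147, 17):
147 = 8 × 17 + 11  ⟹  11 = (1)·147 + (-8)·17
17 = 1 × 11 + 6  ⟹  6 = (-1)·147 + (9)·17
11 = 1 × 6 + 5  ⟹  5 = (2)·147 + (-17)·17
6 = 1 × 5 + 1  ⟹  1 = (-3)·147 + (26)·17
So (26)·17 ≡ 1 (mod 147), i.e. 17^(-1) ≡ 26 (mod 147).
Check: 17 × 26 = 442 ≡ 1 (mod 147)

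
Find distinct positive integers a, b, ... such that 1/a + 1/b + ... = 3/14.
1/5 + 1/70

Greedy algorithm:
3/14: ceiling(14/3) = 5, use 1/5
1/70: ceiling(70/1) = 70, use 1/70
Result: 3/14 = 1/5 + 1/70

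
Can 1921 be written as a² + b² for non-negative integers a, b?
20² + 39² (a=20, b=39)

Factorization: 1921 = 17 × 113
By Fermat: n is sum of two squares iff every prime p ≡ 3 (mod 4) appears to even power.
All primes ≡ 3 (mod 4) appear to even power.
Search a = 0, 1, 2, … for 1921 - a² a perfect square: first hit at a = 20: 1921 - 400 = 1521 = 39².
1921 = 20² + 39² = 400 + 1521 ✓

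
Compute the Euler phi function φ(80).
32

80 = 2^4 × 5
φ(n) = n × ∏(1 - 1/p) for each prime p dividing n
φ(80) = 80 × (1 - 1/2) × (1 - 1/5) = 32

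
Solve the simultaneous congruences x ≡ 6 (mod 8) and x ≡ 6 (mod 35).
6

Using Chinese Remainder Theorem:
M = 8 × 35 = 280
M1 = 35, M2 = 8
y1 = 35^(-1) mod 8 = 3
y2 = 8^(-1) mod 35 = 22
x = (6×35×3 + 6×8×22) mod 280 = 6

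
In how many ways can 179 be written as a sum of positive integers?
625846753120

p(n) counts ways to write n as a sum of positive integers (order ignored).
Euler's pentagonal recurrence: p(k) = p(k-1) + p(k-2) - p(k-5) - p(k-7) + p(k-12) + p(k-15) - ... (offsets j(3j∓1)/2, signs ++--, p(0)=1, p(<0)=0).
DP table for k = 0..178: p(0)=1, p(1)=1, p(2)=2, p(3)=3, p(4)=5, p(5)=7, p(6)=11, p(7)=15, p(8)=22, p(9)=30, p(10)=42, p(11)=56, p(12)=77, p(13)=101, p(14)=135, p(15)=176, p(16)=231, p(17)=297, p(18)=385, p(19)=490, p(20)=627, p(21)=792, p(22)=1002, p(23)=1255, p(24)=1575, p(25)=1958, p(26)=2436, p(27)=3010, p(28)=3718, p(29)=4565, p(30)=5604, p(31)=6842, p(32)=8349, p(33)=10143, p(34)=12310, p(35)=14883, p(36)=17977, p(37)=21637, p(38)=26015, p(39)=31185, p(40)=37338, p(41)=44583, p(42)=53174, p(43)=63261, p(44)=75175, p(45)=89134, p(46)=105558, p(47)=124754, p(48)=147273, p(49)=173525, p(50)=204226, p(51)=239943, p(52)=281589, p(53)=329931, p(54)=386155, p(55)=451276, p(56)=526823, p(57)=614154, p(58)=715220, p(59)=831820, p(60)=966467, p(61)=1121505, p(62)=1300156, p(63)=1505499, p(64)=1741630, p(65)=2012558, p(66)=2323520, p(67)=2679689, p(68)=3087735, p(69)=3554345, p(70)=4087968, p(71)=4697205, p(72)=5392783, p(73)=6185689, p(74)=7089500, p(75)=8118264, p(76)=9289091, p(77)=10619863, p(78)=12132164, p(79)=13848650, p(80)=15796476, p(81)=18004327, p(82)=20506255, p(83)=23338469, p(84)=26543660, p(85)=30167357, p(86)=34262962, p(87)=38887673, p(88)=44108109, p(89)=49995925, p(90)=56634173, p(91)=64112359, p(92)=72533807, p(93)=82010177, p(94)=92669720, p(95)=104651419, p(96)=118114304, p(97)=133230930, p(98)=150198136, p(99)=169229875, p(100)=190569292, p(101)=214481126, p(102)=241265379, p(103)=271248950, p(104)=304801365, p(105)=342325709, p(106)=384276336, p(107)=431149389, p(108)=483502844, p(109)=541946240, p(110)=607163746, p(111)=679903203, p(112)=761002156, p(113)=851376628, p(114)=952050665, p(115)=1064144451, p(116)=1188908248, p(117)=1327710076, p(118)=1482074143, p(119)=1653668665, p(120)=1844349560, p(121)=2056148051, p(122)=2291320912, p(123)=2552338241, p(124)=2841940500, p(125)=3163127352, p(126)=3519222692, p(127)=3913864295, p(128)=4351078600, p(129)=4835271870, p(130)=5371315400, p(131)=5964539504, p(132)=6620830889, p(133)=7346629512, p(134)=8149040695, p(135)=9035836076, p(136)=10015581680, p(137)=11097645016, p(138)=12292341831, p(139)=13610949895, p(140)=15065878135, p(141)=16670689208, p(142)=18440293320, p(143)=20390982757, p(144)=22540654445, p(145)=24908858009, p(146)=27517052599, p(147)=30388671978, p(148)=33549419497, p(149)=37027355200, p(150)=40853235313, p(151)=45060624582, p(152)=49686288421, p(153)=54770336324, p(154)=60356673280, p(155)=66493182097, p(156)=73232243759, p(157)=80630964769, p(158)=88751778802, p(159)=97662728555, p(160)=107438159466, p(161)=118159068427, p(162)=129913904637, p(163)=142798995930, p(164)=156919475295, p(165)=172389800255, p(166)=189334822579, p(167)=207890420102, p(168)=228204732751, p(169)=250438925115, p(170)=274768617130, p(171)=301384802048, p(172)=330495499613, p(173)=362326859895, p(174)=397125074750, p(175)=435157697830, p(176)=476715857290, p(177)=522115831195, p(178)=571701605655.
Final step: p(179) = p(178) + p(177) - p(174) - p(172) + p(167) + p(164) - p(157) - p(153) + p(144) + p(139) - p(128) - p(122) + p(109) + p(102) - p(87) - p(79) + p(62) + p(53) - p(34) - p(24) + p(3)
= 571701605655 + 522115831195 - 397125074750 - 330495499613 + 207890420102 + 156919475295 - 80630964769 - 54770336324 + 22540654445 + 13610949895 - 4351078600 - 2291320912 + 541946240 + 241265379 - 38887673 - 13848650 + 1300156 + 329931 - 12310 - 1575 + 3
= 625846753120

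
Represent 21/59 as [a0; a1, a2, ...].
[0; 2, 1, 4, 4]

Euclidean algorithm steps:
21 = 0 × 59 + 21
59 = 2 × 21 + 17
21 = 1 × 17 + 4
17 = 4 × 4 + 1
4 = 4 × 1 + 0
Continued fraction: [0; 2, 1, 4, 4]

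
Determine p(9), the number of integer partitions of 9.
30

p(n) counts ways to write n as a sum of positive integers (order ignored).
Examples: 9; 8 + 1; 7 + 2; 7 + 1 + 1; 6 + 3; ... (30 total)
p(9) = 30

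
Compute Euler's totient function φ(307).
306

307 = 307
φ(n) = n × ∏(1 - 1/p) for each prime p dividing n
φ(307) = 307 × (1 - 1/307) = 306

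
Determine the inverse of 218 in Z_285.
17

gcd(218, 285) = 1, so the inverse exists.
Extended Euclidean algorithm on (285, 218):
285 = 1 × 218 + 67  ⟹  67 = (1)·285 + (-1)·218
218 = 3 × 67 + 17  ⟹  17 = (-3)·285 + (4)·218
67 = 3 × 17 + 16  ⟹  16 = (10)·285 + (-13)·218
17 = 1 × 16 + 1  ⟹  1 = (-13)·285 + (17)·218
So (17)·218 ≡ 1 (mod 285), i.e. 218^(-1) ≡ 17 (mod 285).
Check: 218 × 17 = 3706 ≡ 1 (mod 285)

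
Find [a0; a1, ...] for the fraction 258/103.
[2; 1, 1, 51]

Euclidean algorithm steps:
258 = 2 × 103 + 52
103 = 1 × 52 + 51
52 = 1 × 51 + 1
51 = 51 × 1 + 0
Continued fraction: [2; 1, 1, 51]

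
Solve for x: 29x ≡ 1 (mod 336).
197

gcd(29, 336) = 1, so the inverse exists.
Extended Euclidean algorithm on (336, 29):
336 = 11 × 29 + 17  ⟹  17 = (1)·336 + (-11)·29
29 = 1 × 17 + 12  ⟹  12 = (-1)·336 + (12)·29
17 = 1 × 12 + 5  ⟹  5 = (2)·336 + (-23)·29
12 = 2 × 5 + 2  ⟹  2 = (-5)·336 + (58)·29
5 = 2 × 2 + 1  ⟹  1 = (12)·336 + (-139)·29
So (-139)·29 ≡ 1 (mod 336), i.e. 29^(-1) ≡ -139 ≡ 197 (mod 336).
Check: 29 × 197 = 5713 ≡ 1 (mod 336)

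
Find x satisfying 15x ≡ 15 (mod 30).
x ≡ 1 (mod 2)

gcd(15, 30) = 15, which divides 15, so solutions exist.
Divide through by 15: x ≡ 1 (mod 2).
The coefficient of x is now 1, so x ≡ 1 (mod 2).
Check: 15 × 1 = 15 ≡ 15 (mod 30).
x ≡ 1 (mod 2), giving 15 solutions mod 30.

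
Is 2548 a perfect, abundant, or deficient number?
abundant

Proper divisors of 2548: sum = 1 + 2 + 4 + 7 + 13 + 14 + 26 + 28 + ... + 196 + 364 + 637 + 1274 (17 divisors) = 3038
Since 3038 > 2548, 2548 is abundant.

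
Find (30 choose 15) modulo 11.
8

Using Lucas' theorem:
Write n=30 and k=15 in base 11:
n in base 11: [2, 8]
k in base 11: [1, 4]
C(30,15) mod 11 = ∏ C(n_i, k_i) mod 11
Digit binomials (mod 11): C(2,1) = 2; C(8,4) = 70 ≡ 4
Product: 2 × 4 = 8 ≡ 8 (mod 11)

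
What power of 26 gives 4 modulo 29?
6

Baby-step giant-step with step n = ⌈√29⌉ = 6.
Baby steps 26^j mod 29 (j:value) for j=0..5: 0:1, 1:26, 2:9, 3:2, 4:23, 5:18.
Giant-step multiplier: 26^(-6) ≡ 26^(28-6) = 26^22 ≡ 22 (mod 29).
Giant steps γ_i = 4·22^i mod 29: γ_0=4, γ_1=1 (in table at j=0).
x = i·n + j = 1·6 + 0 = 6.
Check: 26^6 ≡ 4 (mod 29).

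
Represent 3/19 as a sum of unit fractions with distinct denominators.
1/7 + 1/67 + 1/8911

Greedy algorithm:
3/19: ceiling(19/3) = 7, use 1/7
2/133: ceiling(133/2) = 67, use 1/67
1/8911: ceiling(8911/1) = 8911, use 1/8911
Result: 3/19 = 1/7 + 1/67 + 1/8911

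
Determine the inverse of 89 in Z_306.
251

gcd(89, 306) = 1, so the inverse exists.
Extended Euclidean algorithm on (306, 89):
306 = 3 × 89 + 39  ⟹  39 = (1)·306 + (-3)·89
89 = 2 × 39 + 11  ⟹  11 = (-2)·306 + (7)·89
39 = 3 × 11 + 6  ⟹  6 = (7)·306 + (-24)·89
11 = 1 × 6 + 5  ⟹  5 = (-9)·306 + (31)·89
6 = 1 × 5 + 1  ⟹  1 = (16)·306 + (-55)·89
So (-55)·89 ≡ 1 (mod 306), i.e. 89^(-1) ≡ -55 ≡ 251 (mod 306).
Check: 89 × 251 = 22339 ≡ 1 (mod 306)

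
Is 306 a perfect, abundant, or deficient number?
abundant

Proper divisors of 306: sum = 1 + 2 + 3 + 6 + 9 + 17 + 18 + 34 + 51 + 102 + 153 = 396
Since 396 > 306, 306 is abundant.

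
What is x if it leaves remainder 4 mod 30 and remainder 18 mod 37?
1054

Using Chinese Remainder Theorem:
M = 30 × 37 = 1110
M1 = 37, M2 = 30
y1 = 37^(-1) mod 30 = 13
y2 = 30^(-1) mod 37 = 21
x = (4×37×13 + 18×30×21) mod 1110 = 1054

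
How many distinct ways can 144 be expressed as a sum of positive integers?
22540654445

p(n) counts ways to write n as a sum of positive integers (order ignored).
Euler's pentagonal recurrence: p(k) = p(k-1) + p(k-2) - p(k-5) - p(k-7) + p(k-12) + p(k-15) - ... (offsets j(3j∓1)/2, signs ++--, p(0)=1, p(<0)=0).
DP table for k = 0..143: p(0)=1, p(1)=1, p(2)=2, p(3)=3, p(4)=5, p(5)=7, p(6)=11, p(7)=15, p(8)=22, p(9)=30, p(10)=42, p(11)=56, p(12)=77, p(13)=101, p(14)=135, p(15)=176, p(16)=231, p(17)=297, p(18)=385, p(19)=490, p(20)=627, p(21)=792, p(22)=1002, p(23)=1255, p(24)=1575, p(25)=1958, p(26)=2436, p(27)=3010, p(28)=3718, p(29)=4565, p(30)=5604, p(31)=6842, p(32)=8349, p(33)=10143, p(34)=12310, p(35)=14883, p(36)=17977, p(37)=21637, p(38)=26015, p(39)=31185, p(40)=37338, p(41)=44583, p(42)=53174, p(43)=63261, p(44)=75175, p(45)=89134, p(46)=105558, p(47)=124754, p(48)=147273, p(49)=173525, p(50)=204226, p(51)=239943, p(52)=281589, p(53)=329931, p(54)=386155, p(55)=451276, p(56)=526823, p(57)=614154, p(58)=715220, p(59)=831820, p(60)=966467, p(61)=1121505, p(62)=1300156, p(63)=1505499, p(64)=1741630, p(65)=2012558, p(66)=2323520, p(67)=2679689, p(68)=3087735, p(69)=3554345, p(70)=4087968, p(71)=4697205, p(72)=5392783, p(73)=6185689, p(74)=7089500, p(75)=8118264, p(76)=9289091, p(77)=10619863, p(78)=12132164, p(79)=13848650, p(80)=15796476, p(81)=18004327, p(82)=20506255, p(83)=23338469, p(84)=26543660, p(85)=30167357, p(86)=34262962, p(87)=38887673, p(88)=44108109, p(89)=49995925, p(90)=56634173, p(91)=64112359, p(92)=72533807, p(93)=82010177, p(94)=92669720, p(95)=104651419, p(96)=118114304, p(97)=133230930, p(98)=150198136, p(99)=169229875, p(100)=190569292, p(101)=214481126, p(102)=241265379, p(103)=271248950, p(104)=304801365, p(105)=342325709, p(106)=384276336, p(107)=431149389, p(108)=483502844, p(109)=541946240, p(110)=607163746, p(111)=679903203, p(112)=761002156, p(113)=851376628, p(114)=952050665, p(115)=1064144451, p(116)=1188908248, p(117)=1327710076, p(118)=1482074143, p(119)=1653668665, p(120)=1844349560, p(121)=2056148051, p(122)=2291320912, p(123)=2552338241, p(124)=2841940500, p(125)=3163127352, p(126)=3519222692, p(127)=3913864295, p(128)=4351078600, p(129)=4835271870, p(130)=5371315400, p(131)=5964539504, p(132)=6620830889, p(133)=7346629512, p(134)=8149040695, p(135)=9035836076, p(136)=10015581680, p(137)=11097645016, p(138)=12292341831, p(139)=13610949895, p(140)=15065878135, p(141)=16670689208, p(142)=18440293320, p(143)=20390982757.
Final step: p(144) = p(143) + p(142) - p(139) - p(137) + p(132) + p(129) - p(122) - p(118) + p(109) + p(104) - p(93) - p(87) + p(74) + p(67) - p(52) - p(44) + p(27) + p(18)
= 20390982757 + 18440293320 - 13610949895 - 11097645016 + 6620830889 + 4835271870 - 2291320912 - 1482074143 + 541946240 + 304801365 - 82010177 - 38887673 + 7089500 + 2679689 - 281589 - 75175 + 3010 + 385
= 22540654445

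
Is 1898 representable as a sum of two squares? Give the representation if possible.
7² + 43² (a=7, b=43)

Factorization: 1898 = 2 × 13 × 73
By Fermat: n is sum of two squares iff every prime p ≡ 3 (mod 4) appears to even power.
All primes ≡ 3 (mod 4) appear to even power.
Search a = 0, 1, 2, … for 1898 - a² a perfect square: first hit at a = 7: 1898 - 49 = 1849 = 43².
1898 = 7² + 43² = 49 + 1849 ✓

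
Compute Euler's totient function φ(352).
160

352 = 2^5 × 11
φ(n) = n × ∏(1 - 1/p) for each prime p dividing n
φ(352) = 352 × (1 - 1/2) × (1 - 1/11) = 160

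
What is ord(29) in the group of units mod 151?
25

151 is prime, so ord(29) divides φ(151) = 150.
Divisors of 150: 1, 2, 3, 5, 6, 10, 15, 25, 30, 50, 75, 150.
Repeated squaring: 29^1 ≡ 29, 29^2 ≡ 86, 29^4 ≡ 148, 29^8 ≡ 9, 29^16 ≡ 81, 29^32 ≡ 68, 29^64 ≡ 94, 29^128 ≡ 78 (mod 151).
Test 29^d mod 151 for each divisor d in increasing order:
29^1 ≡ 29
29^2 ≡ 86
29^3 = 29^2·29^1 ≡ 78
29^5 = 29^4·29^1 ≡ 64
29^6 = 29^4·29^2 ≡ 44
29^10 = 29^8·29^2 ≡ 19
29^15 = 29^8·29^4·29^2·29^1 ≡ 8
29^25 = 29^16·29^8·29^1 ≡ 1  ← first divisor giving 1
The order is 25.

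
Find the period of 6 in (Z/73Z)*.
36

73 is prime, so ord(6) divides φ(73) = 72.
Divisors of 72: 1, 2, 3, 4, 6, 8, 9, 12, 18, 24, 36, 72.
Repeated squaring: 6^1 ≡ 6, 6^2 ≡ 36, 6^4 ≡ 55, 6^8 ≡ 32, 6^16 ≡ 2, 6^32 ≡ 4, 6^64 ≡ 16 (mod 73).
Test 6^d mod 73 for each divisor d in increasing order:
6^1 ≡ 6
6^2 ≡ 36
6^3 = 6^2·6^1 ≡ 70
6^4 ≡ 55
6^6 = 6^4·6^2 ≡ 9
6^8 ≡ 32
6^9 = 6^8·6^1 ≡ 46
6^12 = 6^8·6^4 ≡ 8
6^18 = 6^16·6^2 ≡ 72
6^24 = 6^16·6^8 ≡ 64
6^36 = 6^32·6^4 ≡ 1  ← first divisor giving 1
The order is 36.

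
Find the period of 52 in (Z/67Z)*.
22

67 is prime, so ord(52) divides φ(67) = 66.
Divisors of 66: 1, 2, 3, 6, 11, 22, 33, 66.
Repeated squaring: 52^1 ≡ 52, 52^2 ≡ 24, 52^4 ≡ 40, 52^8 ≡ 59, 52^16 ≡ 64, 52^32 ≡ 9, 52^64 ≡ 14 (mod 67).
Test 52^d mod 67 for each divisor d in increasing order:
52^1 ≡ 52
52^2 ≡ 24
52^3 = 52^2·52^1 ≡ 42
52^6 = 52^4·52^2 ≡ 22
52^11 = 52^8·52^2·52^1 ≡ 66
52^22 = 52^16·52^4·52^2 ≡ 1  ← first divisor giving 1
The order is 22.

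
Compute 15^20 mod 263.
190

Repeated squaring. Binary of 20 = 10100.
15^1 ≡ 15 (mod 263); 15^2 ≡ 225 (mod 263); 15^4 ≡ 129 (mod 263); 15^8 ≡ 72 (mod 263); 15^16 ≡ 187 (mod 263)
15^20 = 15^4 × 15^16 ≡ 190 (mod 263)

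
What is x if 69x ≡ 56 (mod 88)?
x ≡ 48 (mod 88)

gcd(69, 88) = 1, which divides 56, so solutions exist.
Find 69^(-1) mod 88 by the extended Euclidean algorithm:
88 = 1 × 69 + 19  ⟹  19 = (1)·88 + (-1)·69
69 = 3 × 19 + 12  ⟹  12 = (-3)·88 + (4)·69
19 = 1 × 12 + 7  ⟹  7 = (4)·88 + (-5)·69
12 = 1 × 7 + 5  ⟹  5 = (-7)·88 + (9)·69
7 = 1 × 5 + 2  ⟹  2 = (11)·88 + (-14)·69
5 = 2 × 2 + 1  ⟹  1 = (-29)·88 + (37)·69
So (37)·69 ≡ 1 (mod 88), i.e. 69^(-1) ≡ 37 (mod 88).
x ≡ 37 × 56 = 2072 ≡ 48 (mod 88).
Check: 69 × 48 = 3312 ≡ 56 (mod 88).
Unique solution: x ≡ 48 (mod 88)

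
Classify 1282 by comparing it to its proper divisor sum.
deficient

Proper divisors of 1282: sum = 1 + 2 + 641 = 644
Since 644 < 1282, 1282 is deficient.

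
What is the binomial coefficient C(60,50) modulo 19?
0

Using Lucas' theorem:
Write n=60 and k=50 in base 19:
n in base 19: [3, 3]
k in base 19: [2, 12]
C(60,50) mod 19 = ∏ C(n_i, k_i) mod 19
Digit binomials (mod 19): C(3,2) = 3; C(3,12) = 0 (k_i > n_i)
Product: 3 × 0 = 0 ≡ 0 (mod 19)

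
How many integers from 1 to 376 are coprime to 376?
184

376 = 2^3 × 47
φ(n) = n × ∏(1 - 1/p) for each prime p dividing n
φ(376) = 376 × (1 - 1/2) × (1 - 1/47) = 184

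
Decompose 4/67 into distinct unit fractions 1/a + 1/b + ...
1/17 + 1/1139

Greedy algorithm:
4/67: ceiling(67/4) = 17, use 1/17
1/1139: ceiling(1139/1) = 1139, use 1/1139
Result: 4/67 = 1/17 + 1/1139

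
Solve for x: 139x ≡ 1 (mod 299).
185

gcd(139, 299) = 1, so the inverse exists.
Extended Euclidean algorithm on (299, 139):
299 = 2 × 139 + 21  ⟹  21 = (1)·299 + (-2)·139
139 = 6 × 21 + 13  ⟹  13 = (-6)·299 + (13)·139
21 = 1 × 13 + 8  ⟹  8 = (7)·299 + (-15)·139
13 = 1 × 8 + 5  ⟹  5 = (-13)·299 + (28)·139
8 = 1 × 5 + 3  ⟹  3 = (20)·299 + (-43)·139
5 = 1 × 3 + 2  ⟹  2 = (-33)·299 + (71)·139
3 = 1 × 2 + 1  ⟹  1 = (53)·299 + (-114)·139
So (-114)·139 ≡ 1 (mod 299), i.e. 139^(-1) ≡ -114 ≡ 185 (mod 299).
Check: 139 × 185 = 25715 ≡ 1 (mod 299)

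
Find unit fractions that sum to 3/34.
1/12 + 1/204

Greedy algorithm:
3/34: ceiling(34/3) = 12, use 1/12
1/204: ceiling(204/1) = 204, use 1/204
Result: 3/34 = 1/12 + 1/204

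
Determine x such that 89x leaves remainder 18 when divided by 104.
x ≡ 82 (mod 104)

gcd(89, 104) = 1, which divides 18, so solutions exist.
Find 89^(-1) mod 104 by the extended Euclidean algorithm:
104 = 1 × 89 + 15  ⟹  15 = (1)·104 + (-1)·89
89 = 5 × 15 + 14  ⟹  14 = (-5)·104 + (6)·89
15 = 1 × 14 + 1  ⟹  1 = (6)·104 + (-7)·89
So (-7)·89 ≡ 1 (mod 104), i.e. 89^(-1) ≡ -7 ≡ 97 (mod 104).
x ≡ 97 × 18 = 1746 ≡ 82 (mod 104).
Check: 89 × 82 = 7298 ≡ 18 (mod 104).
Unique solution: x ≡ 82 (mod 104)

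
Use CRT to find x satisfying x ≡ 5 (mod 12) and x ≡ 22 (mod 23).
137

Using Chinese Remainder Theorem:
M = 12 × 23 = 276
M1 = 23, M2 = 12
y1 = 23^(-1) mod 12 = 11
y2 = 12^(-1) mod 23 = 2
x = (5×23×11 + 22×12×2) mod 276 = 137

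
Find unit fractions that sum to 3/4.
1/2 + 1/4

Greedy algorithm:
3/4: ceiling(4/3) = 2, use 1/2
1/4: ceiling(4/1) = 4, use 1/4
Result: 3/4 = 1/2 + 1/4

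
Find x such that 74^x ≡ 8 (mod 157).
15

Baby-step giant-step with step n = ⌈√157⌉ = 13.
Baby steps 74^j mod 157 (j:value) for j=0..12: 0:1, 1:74, 2:138, 3:7, 4:47, 5:24, 6:49, 7:15, 8:11, 9:29, 10:105, 11:77, 12:46.
Giant-step multiplier: 74^(-13) ≡ 74^(156-13) = 74^143 ≡ 135 (mod 157).
Giant steps γ_i = 8·135^i mod 157: γ_0=8, γ_1=138 (in table at j=2).
x = i·n + j = 1·13 + 2 = 15.
Check: 74^15 ≡ 8 (mod 157).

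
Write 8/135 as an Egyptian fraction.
1/17 + 1/2295

Greedy algorithm:
8/135: ceiling(135/8) = 17, use 1/17
1/2295: ceiling(2295/1) = 2295, use 1/2295
Result: 8/135 = 1/17 + 1/2295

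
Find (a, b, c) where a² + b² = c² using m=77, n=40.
(4329, 6160, 7529)

Euclid's formula: a = m² - n², b = 2mn, c = m² + n²
m = 77, n = 40
a = 77² - 40² = 5929 - 1600 = 4329
b = 2 × 77 × 40 = 6160
c = 77² + 40² = 5929 + 1600 = 7529
Verification: 4329² + 6160² = 18740241 + 37945600 = 56685841 = 7529² ✓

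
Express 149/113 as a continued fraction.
[1; 3, 7, 5]

Euclidean algorithm steps:
149 = 1 × 113 + 36
113 = 3 × 36 + 5
36 = 7 × 5 + 1
5 = 5 × 1 + 0
Continued fraction: [1; 3, 7, 5]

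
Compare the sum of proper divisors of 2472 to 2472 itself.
abundant

Proper divisors of 2472: sum = 1 + 2 + 3 + 4 + 6 + 8 + 12 + 24 + 103 + 206 + 309 + 412 + 618 + 824 + 1236 = 3768
Since 3768 > 2472, 2472 is abundant.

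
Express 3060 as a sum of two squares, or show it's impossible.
12² + 54² (a=12, b=54)

Factorization: 3060 = 2^2 × 3^2 × 5 × 17
By Fermat: n is sum of two squares iff every prime p ≡ 3 (mod 4) appears to even power.
All primes ≡ 3 (mod 4) appear to even power.
Search a = 0, 1, 2, … for 3060 - a² a perfect square: first hit at a = 12: 3060 - 144 = 2916 = 54².
3060 = 12² + 54² = 144 + 2916 ✓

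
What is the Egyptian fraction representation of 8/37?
1/5 + 1/62 + 1/11470

Greedy algorithm:
8/37: ceiling(37/8) = 5, use 1/5
3/185: ceiling(185/3) = 62, use 1/62
1/11470: ceiling(11470/1) = 11470, use 1/11470
Result: 8/37 = 1/5 + 1/62 + 1/11470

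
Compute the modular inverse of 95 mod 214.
205

gcd(95, 214) = 1, so the inverse exists.
Extended Euclidean algorithm on (214, 95):
214 = 2 × 95 + 24  ⟹  24 = (1)·214 + (-2)·95
95 = 3 × 24 + 23  ⟹  23 = (-3)·214 + (7)·95
24 = 1 × 23 + 1  ⟹  1 = (4)·214 + (-9)·95
So (-9)·95 ≡ 1 (mod 214), i.e. 95^(-1) ≡ -9 ≡ 205 (mod 214).
Check: 95 × 205 = 19475 ≡ 1 (mod 214)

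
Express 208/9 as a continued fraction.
[23; 9]

Euclidean algorithm steps:
208 = 23 × 9 + 1
9 = 9 × 1 + 0
Continued fraction: [23; 9]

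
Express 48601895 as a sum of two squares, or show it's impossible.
Not possible

Factorization: 48601895 = 5 × 17 × 83^3
By Fermat: n is sum of two squares iff every prime p ≡ 3 (mod 4) appears to even power.
Prime(s) ≡ 3 (mod 4) with odd exponent: [(83, 3)]
Therefore 48601895 cannot be expressed as a² + b².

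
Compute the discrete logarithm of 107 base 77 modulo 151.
69

Baby-step giant-step with step n = ⌈√151⌉ = 13.
Baby steps 77^j mod 151 (j:value) for j=0..12: 0:1, 1:77, 2:40, 3:60, 4:90, 5:135, 6:127, 7:115, 8:97, 9:70, 10:105, 11:82, 12:123.
Giant-step multiplier: 77^(-13) ≡ 77^(150-13) = 77^137 ≡ 133 (mod 151).
Giant steps γ_i = 107·133^i mod 151: γ_0=107, γ_1=37, γ_2=89, γ_3=59, γ_4=146, γ_5=90 (in table at j=4).
x = i·n + j = 5·13 + 4 = 69.
Check: 77^69 ≡ 107 (mod 151).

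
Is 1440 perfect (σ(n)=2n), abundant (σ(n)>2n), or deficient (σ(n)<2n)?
abundant

Proper divisors of 1440: sum = 1 + 2 + 3 + 4 + 5 + 6 + 8 + 9 + ... + 288 + 360 + 480 + 720 (35 divisors) = 3474
Since 3474 > 1440, 1440 is abundant.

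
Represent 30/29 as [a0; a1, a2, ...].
[1; 29]

Euclidean algorithm steps:
30 = 1 × 29 + 1
29 = 29 × 1 + 0
Continued fraction: [1; 29]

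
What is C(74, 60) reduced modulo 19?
15

Using Lucas' theorem:
Write n=74 and k=60 in base 19:
n in base 19: [3, 17]
k in base 19: [3, 3]
C(74,60) mod 19 = ∏ C(n_i, k_i) mod 19
Digit binomials (mod 19): C(3,3) = 1; C(17,3) = 680 ≡ 15
Product: 1 × 15 = 15 ≡ 15 (mod 19)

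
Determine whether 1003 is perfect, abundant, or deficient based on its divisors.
deficient

Proper divisors of 1003: sum = 1 + 17 + 59 = 77
Since 77 < 1003, 1003 is deficient.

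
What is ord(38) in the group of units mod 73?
36

73 is prime, so ord(38) divides φ(73) = 72.
Divisors of 72: 1, 2, 3, 4, 6, 8, 9, 12, 18, 24, 36, 72.
Repeated squaring: 38^1 ≡ 38, 38^2 ≡ 57, 38^4 ≡ 37, 38^8 ≡ 55, 38^16 ≡ 32, 38^32 ≡ 2, 38^64 ≡ 4 (mod 73).
Test 38^d mod 73 for each divisor d in increasing order:
38^1 ≡ 38
38^2 ≡ 57
38^3 = 38^2·38^1 ≡ 49
38^4 ≡ 37
38^6 = 38^4·38^2 ≡ 65
38^8 ≡ 55
38^9 = 38^8·38^1 ≡ 46
38^12 = 38^8·38^4 ≡ 64
38^18 = 38^16·38^2 ≡ 72
38^24 = 38^16·38^8 ≡ 8
38^36 = 38^32·38^4 ≡ 1  ← first divisor giving 1
The order is 36.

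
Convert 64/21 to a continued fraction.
[3; 21]

Euclidean algorithm steps:
64 = 3 × 21 + 1
21 = 21 × 1 + 0
Continued fraction: [3; 21]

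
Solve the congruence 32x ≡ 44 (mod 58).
x ≡ 5 (mod 29)

gcd(32, 58) = 2, which divides 44, so solutions exist.
Divide through by 2: 16x ≡ 22 (mod 29).
Find 16^(-1) mod 29 by the extended Euclidean algorithm:
29 = 1 × 16 + 13  ⟹  13 = (1)·29 + (-1)·16
16 = 1 × 13 + 3  ⟹  3 = (-1)·29 + (2)·16
13 = 4 × 3 + 1  ⟹  1 = (5)·29 + (-9)·16
So (-9)·16 ≡ 1 (mod 29), i.e. 16^(-1) ≡ -9 ≡ 20 (mod 29).
x ≡ 20 × 22 = 440 ≡ 5 (mod 29).
Check: 32 × 5 = 160 ≡ 44 (mod 58).
x ≡ 5 (mod 29), giving 2 solutions mod 58.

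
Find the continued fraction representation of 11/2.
[5; 2]

Euclidean algorithm steps:
11 = 5 × 2 + 1
2 = 2 × 1 + 0
Continued fraction: [5; 2]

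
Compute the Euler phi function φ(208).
96

208 = 2^4 × 13
φ(n) = n × ∏(1 - 1/p) for each prime p dividing n
φ(208) = 208 × (1 - 1/2) × (1 - 1/13) = 96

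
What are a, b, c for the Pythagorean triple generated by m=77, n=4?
(5913, 616, 5945)

Euclid's formula: a = m² - n², b = 2mn, c = m² + n²
m = 77, n = 4
a = 77² - 4² = 5929 - 16 = 5913
b = 2 × 77 × 4 = 616
c = 77² + 4² = 5929 + 16 = 5945
Verification: 5913² + 616² = 34963569 + 379456 = 35343025 = 5945² ✓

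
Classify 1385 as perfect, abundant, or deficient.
deficient

Proper divisors of 1385: sum = 1 + 5 + 277 = 283
Since 283 < 1385, 1385 is deficient.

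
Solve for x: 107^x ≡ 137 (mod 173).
50

Baby-step giant-step with step n = ⌈√173⌉ = 14.
Baby steps 107^j mod 173 (j:value) for j=0..13: 0:1, 1:107, 2:31, 3:30, 4:96, 5:65, 6:35, 7:112, 8:47, 9:12, 10:73, 11:26, 12:14, 13:114.
Giant-step multiplier: 107^(-14) ≡ 107^(172-14) = 107^158 ≡ 116 (mod 173).
Giant steps γ_i = 137·116^i mod 173: γ_0=137, γ_1=149, γ_2=157, γ_3=47 (in table at j=8).
x = i·n + j = 3·14 + 8 = 50.
Check: 107^50 ≡ 137 (mod 173).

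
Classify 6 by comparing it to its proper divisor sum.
perfect

Proper divisors of 6: sum = 1 + 2 + 3 = 6
Since 6 = 6, 6 is perfect.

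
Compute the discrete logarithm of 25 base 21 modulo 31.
20

Baby-step giant-step with step n = ⌈√31⌉ = 6.
Baby steps 21^j mod 31 (j:value) for j=0..5: 0:1, 1:21, 2:7, 3:23, 4:18, 5:6.
Giant-step multiplier: 21^(-6) ≡ 21^(30-6) = 21^24 ≡ 16 (mod 31).
Giant steps γ_i = 25·16^i mod 31: γ_0=25, γ_1=28, γ_2=14, γ_3=7 (in table at j=2).
x = i·n + j = 3·6 + 2 = 20.
Check: 21^20 ≡ 25 (mod 31).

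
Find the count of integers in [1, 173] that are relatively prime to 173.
172

173 = 173
φ(n) = n × ∏(1 - 1/p) for each prime p dividing n
φ(173) = 173 × (1 - 1/173) = 172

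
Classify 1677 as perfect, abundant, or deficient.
deficient

Proper divisors of 1677: sum = 1 + 3 + 13 + 39 + 43 + 129 + 559 = 787
Since 787 < 1677, 1677 is deficient.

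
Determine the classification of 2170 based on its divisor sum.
abundant

Proper divisors of 2170: sum = 1 + 2 + 5 + 7 + 10 + 14 + 31 + 35 + 62 + 70 + 155 + 217 + 310 + 434 + 1085 = 2438
Since 2438 > 2170, 2170 is abundant.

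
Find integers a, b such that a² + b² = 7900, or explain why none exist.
Not possible

Factorization: 7900 = 2^2 × 5^2 × 79
By Fermat: n is sum of two squares iff every prime p ≡ 3 (mod 4) appears to even power.
Prime(s) ≡ 3 (mod 4) with odd exponent: [(79, 1)]
Therefore 7900 cannot be expressed as a² + b².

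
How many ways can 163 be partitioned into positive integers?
142798995930

p(n) counts ways to write n as a sum of positive integers (order ignored).
Euler's pentagonal recurrence: p(k) = p(k-1) + p(k-2) - p(k-5) - p(k-7) + p(k-12) + p(k-15) - ... (offsets j(3j∓1)/2, signs ++--, p(0)=1, p(<0)=0).
DP table for k = 0..162: p(0)=1, p(1)=1, p(2)=2, p(3)=3, p(4)=5, p(5)=7, p(6)=11, p(7)=15, p(8)=22, p(9)=30, p(10)=42, p(11)=56, p(12)=77, p(13)=101, p(14)=135, p(15)=176, p(16)=231, p(17)=297, p(18)=385, p(19)=490, p(20)=627, p(21)=792, p(22)=1002, p(23)=1255, p(24)=1575, p(25)=1958, p(26)=2436, p(27)=3010, p(28)=3718, p(29)=4565, p(30)=5604, p(31)=6842, p(32)=8349, p(33)=10143, p(34)=12310, p(35)=14883, p(36)=17977, p(37)=21637, p(38)=26015, p(39)=31185, p(40)=37338, p(41)=44583, p(42)=53174, p(43)=63261, p(44)=75175, p(45)=89134, p(46)=105558, p(47)=124754, p(48)=147273, p(49)=173525, p(50)=204226, p(51)=239943, p(52)=281589, p(53)=329931, p(54)=386155, p(55)=451276, p(56)=526823, p(57)=614154, p(58)=715220, p(59)=831820, p(60)=966467, p(61)=1121505, p(62)=1300156, p(63)=1505499, p(64)=1741630, p(65)=2012558, p(66)=2323520, p(67)=2679689, p(68)=3087735, p(69)=3554345, p(70)=4087968, p(71)=4697205, p(72)=5392783, p(73)=6185689, p(74)=7089500, p(75)=8118264, p(76)=9289091, p(77)=10619863, p(78)=12132164, p(79)=13848650, p(80)=15796476, p(81)=18004327, p(82)=20506255, p(83)=23338469, p(84)=26543660, p(85)=30167357, p(86)=34262962, p(87)=38887673, p(88)=44108109, p(89)=49995925, p(90)=56634173, p(91)=64112359, p(92)=72533807, p(93)=82010177, p(94)=92669720, p(95)=104651419, p(96)=118114304, p(97)=133230930, p(98)=150198136, p(99)=169229875, p(100)=190569292, p(101)=214481126, p(102)=241265379, p(103)=271248950, p(104)=304801365, p(105)=342325709, p(106)=384276336, p(107)=431149389, p(108)=483502844, p(109)=541946240, p(110)=607163746, p(111)=679903203, p(112)=761002156, p(113)=851376628, p(114)=952050665, p(115)=1064144451, p(116)=1188908248, p(117)=1327710076, p(118)=1482074143, p(119)=1653668665, p(120)=1844349560, p(121)=2056148051, p(122)=2291320912, p(123)=2552338241, p(124)=2841940500, p(125)=3163127352, p(126)=3519222692, p(127)=3913864295, p(128)=4351078600, p(129)=4835271870, p(130)=5371315400, p(131)=5964539504, p(132)=6620830889, p(133)=7346629512, p(134)=8149040695, p(135)=9035836076, p(136)=10015581680, p(137)=11097645016, p(138)=12292341831, p(139)=13610949895, p(140)=15065878135, p(141)=16670689208, p(142)=18440293320, p(143)=20390982757, p(144)=22540654445, p(145)=24908858009, p(146)=27517052599, p(147)=30388671978, p(148)=33549419497, p(149)=37027355200, p(150)=40853235313, p(151)=45060624582, p(152)=49686288421, p(153)=54770336324, p(154)=60356673280, p(155)=66493182097, p(156)=73232243759, p(157)=80630964769, p(158)=88751778802, p(159)=97662728555, p(160)=107438159466, p(161)=118159068427, p(162)=129913904637.
Final step: p(163) = p(162) + p(161) - p(158) - p(156) + p(151) + p(148) - p(141) - p(137) + p(128) + p(123) - p(112) - p(106) + p(93) + p(86) - p(71) - p(63) + p(46) + p(37) - p(18) - p(8)
= 129913904637 + 118159068427 - 88751778802 - 73232243759 + 45060624582 + 33549419497 - 16670689208 - 11097645016 + 4351078600 + 2552338241 - 761002156 - 384276336 + 82010177 + 34262962 - 4697205 - 1505499 + 105558 + 21637 - 385 - 22
= 142798995930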